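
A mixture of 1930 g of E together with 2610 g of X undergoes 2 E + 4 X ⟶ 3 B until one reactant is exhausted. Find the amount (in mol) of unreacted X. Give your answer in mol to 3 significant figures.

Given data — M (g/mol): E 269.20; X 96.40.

12.7 mol

n(E) = 1930 / 269.20 = 7.169 mol
n(X) = 2610 / 96.40 = 27.07 mol
n/ν for E = 7.169/2 = 3.585
n/ν for X = 27.07/4 = 6.768
Smallest n/ν is E → limiting reagent.
X consumed = (4/2) × 7.169 = 14.34 mol
X remaining = 27.07 − 14.34 = 12.73 mol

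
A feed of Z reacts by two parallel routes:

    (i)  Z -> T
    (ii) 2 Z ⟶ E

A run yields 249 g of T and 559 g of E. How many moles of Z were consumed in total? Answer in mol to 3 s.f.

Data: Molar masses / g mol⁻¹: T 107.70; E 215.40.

n(T) = 249 / 107.70 = 2.312 mol
n(E) = 559 / 215.40 = 2.595 mol
n(Z) via (i) = (1/1)×2.312 = 2.312 mol
n(Z) via (ii) = (2/1)×2.595 = 5.190 mol
total n(Z) = 2.312 + 5.190 = 7.502 mol

7.50 mol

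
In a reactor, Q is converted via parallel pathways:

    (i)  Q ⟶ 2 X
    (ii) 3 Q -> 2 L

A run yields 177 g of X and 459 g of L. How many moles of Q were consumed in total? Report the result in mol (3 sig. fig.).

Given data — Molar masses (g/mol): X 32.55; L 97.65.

n(X) = 177 / 32.55 = 5.438 mol
n(L) = 459 / 97.65 = 4.700 mol
n(Q) via (i) = (1/2)×5.438 = 2.719 mol
n(Q) via (ii) = (3/2)×4.700 = 7.050 mol
total n(Q) = 2.719 + 7.050 = 9.769 mol

9.77 mol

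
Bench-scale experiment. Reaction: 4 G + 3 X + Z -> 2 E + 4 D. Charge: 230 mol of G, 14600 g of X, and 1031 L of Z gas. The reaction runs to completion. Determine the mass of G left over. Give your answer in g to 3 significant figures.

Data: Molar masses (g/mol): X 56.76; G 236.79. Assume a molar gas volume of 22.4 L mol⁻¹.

n(G) = 230.0 mol
n(X) = 14600 / 56.76 = 257.2 mol
n(Z) = 1031 / 22.4 = 46.03 mol
n/ν for G = 230.0/4 = 57.50
n/ν for X = 257.2/3 = 85.73
n/ν for Z = 46.03/1 = 46.03
Smallest n/ν is Z → limiting reagent.
G consumed = (4/1) × 46.03 = 184.1 mol
G remaining = 230.0 − 184.1 = 45.90 mol
mass = 45.90 × 236.79 = 10870 g

10900 g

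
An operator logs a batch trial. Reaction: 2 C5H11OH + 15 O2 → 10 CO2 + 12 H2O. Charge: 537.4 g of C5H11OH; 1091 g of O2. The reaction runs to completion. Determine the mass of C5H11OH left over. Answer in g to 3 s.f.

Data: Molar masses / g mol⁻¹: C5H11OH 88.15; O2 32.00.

n(C5H11OH) = 537.4 / 88.15 = 6.096 mol
n(O2) = 1091 / 32.00 = 34.09 mol
n/ν for C5H11OH = 6.096/2 = 3.048
n/ν for O2 = 34.09/15 = 2.273
Smallest n/ν is O2 → limiting reagent.
C5H11OH consumed = (2/15) × 34.09 = 4.545 mol
C5H11OH remaining = 6.096 − 4.545 = 1.551 mol
mass = 1.551 × 88.15 = 136.7 g

137 g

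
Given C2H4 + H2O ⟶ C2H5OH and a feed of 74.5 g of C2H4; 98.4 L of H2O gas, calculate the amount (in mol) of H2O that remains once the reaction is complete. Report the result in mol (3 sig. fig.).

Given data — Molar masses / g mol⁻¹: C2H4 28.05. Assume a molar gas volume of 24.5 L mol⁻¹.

1.36 mol

n(C2H4) = 74.50 / 28.05 = 2.656 mol
n(H2O) = 98.40 / 24.5 = 4.016 mol
n/ν → C2H4: 2.656, H2O: 4.016; C2H4 is limiting.
H2O consumed = (1/1) × 2.656 = 2.656 mol
H2O remaining = 4.016 − 2.656 = 1.360 mol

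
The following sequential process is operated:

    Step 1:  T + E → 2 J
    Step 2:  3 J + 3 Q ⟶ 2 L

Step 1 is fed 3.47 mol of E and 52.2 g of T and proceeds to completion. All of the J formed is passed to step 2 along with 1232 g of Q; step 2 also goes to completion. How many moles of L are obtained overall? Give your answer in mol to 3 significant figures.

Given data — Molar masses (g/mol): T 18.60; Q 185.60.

3.74 mol

Step 1:
n(E) = 3.470 mol
n(T) = 52.20 / 18.60 = 2.806 mol
n/ν for E = 3.470/1 = 3.470
n/ν for T = 2.806/1 = 2.806
Smallest n/ν is T → limiting reagent.
n(J) produced = (2/1) × 2.806 = 5.612 mol
Step 2:
n(J) available = 5.612 mol
n(Q) = 1232 / 185.60 = 6.638 mol
n/ν for J = 5.612/3 = 1.871
n/ν for Q = 6.638/3 = 2.213
Smallest n/ν is J → limiting reagent.
n(L) = (2/3) × 5.612 = 3.741 mol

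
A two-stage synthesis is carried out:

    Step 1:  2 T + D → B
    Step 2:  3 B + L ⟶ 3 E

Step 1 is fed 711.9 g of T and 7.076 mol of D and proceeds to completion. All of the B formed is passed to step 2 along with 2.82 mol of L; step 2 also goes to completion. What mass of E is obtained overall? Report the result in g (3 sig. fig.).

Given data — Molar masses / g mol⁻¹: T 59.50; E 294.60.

1760 g

Step 1:
n(T) = 711.9 / 59.50 = 11.96 mol
n(D) = 7.076 mol
n/ν → T: 5.980, D: 7.076; T is limiting.
n(B) produced = (1/2) × 11.96 = 5.980 mol
Step 2:
n(B) available = 5.980 mol
n(L) = 2.820 mol
n/ν → B: 1.993, L: 2.820; B is limiting.
n(E) = (3/3) × 5.980 = 5.980 mol
mass = 5.980 × 294.60 = 1762 g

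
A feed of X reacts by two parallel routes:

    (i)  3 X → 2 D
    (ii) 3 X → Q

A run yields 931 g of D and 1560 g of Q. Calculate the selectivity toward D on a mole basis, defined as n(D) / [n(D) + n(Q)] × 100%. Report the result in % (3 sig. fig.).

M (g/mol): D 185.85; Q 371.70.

54.4 %

n(D) = 931 / 185.85 = 5.009 mol
n(Q) = 1560 / 371.70 = 4.197 mol
selectivity = 5.009/(5.009+4.197) × 100 = 54.41 %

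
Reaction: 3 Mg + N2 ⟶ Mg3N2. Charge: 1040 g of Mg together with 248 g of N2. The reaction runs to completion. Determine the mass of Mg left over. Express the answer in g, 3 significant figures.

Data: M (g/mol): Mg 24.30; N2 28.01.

n(Mg) = 1040 / 24.30 = 42.80 mol
n(N2) = 248.0 / 28.01 = 8.854 mol
n/ν → Mg: 14.27, N2: 8.854; N2 is limiting.
Mg consumed = (3/1) × 8.854 = 26.56 mol
Mg remaining = 42.80 − 26.56 = 16.24 mol
mass = 16.24 × 24.30 = 394.6 g

395 g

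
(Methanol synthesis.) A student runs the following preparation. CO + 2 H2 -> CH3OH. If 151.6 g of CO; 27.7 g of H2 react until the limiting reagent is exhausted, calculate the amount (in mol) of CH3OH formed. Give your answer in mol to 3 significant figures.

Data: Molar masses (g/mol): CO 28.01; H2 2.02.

n(CO) = 151.6 / 28.01 = 5.412 mol
n(H2) = 27.70 / 2.02 = 13.71 mol
n/ν for CO = 5.412/1 = 5.412
n/ν for H2 = 13.71/2 = 6.855
Smallest n/ν is CO → limiting reagent.
n(CH3OH) = (1/1) × 5.412 = 5.412 mol

5.41 mol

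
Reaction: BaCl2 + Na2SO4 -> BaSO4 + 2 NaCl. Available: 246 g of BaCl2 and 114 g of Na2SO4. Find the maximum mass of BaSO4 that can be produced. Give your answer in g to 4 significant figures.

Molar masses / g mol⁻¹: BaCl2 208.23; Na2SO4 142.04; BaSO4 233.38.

187.3 g

n(BaCl2) = 246.0 / 208.23 = 1.181 mol
n(Na2SO4) = 114.0 / 142.04 = 0.8026 mol
n/ν for BaCl2 = 1.181/1 = 1.181
n/ν for Na2SO4 = 0.8026/1 = 0.8026
Smallest n/ν is Na2SO4 → limiting reagent.
n(BaSO4) = (1/1) × 0.8026 = 0.8026 mol
mass = 0.8026 × 233.38 = 187.3 g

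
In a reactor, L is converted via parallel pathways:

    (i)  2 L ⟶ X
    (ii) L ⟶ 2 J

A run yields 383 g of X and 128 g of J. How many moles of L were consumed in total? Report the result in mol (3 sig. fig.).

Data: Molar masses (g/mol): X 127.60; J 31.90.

8.01 mol

n(X) = 383 / 127.60 = 3.002 mol
n(J) = 128 / 31.90 = 4.013 mol
n(L) via (i) = (2/1)×3.002 = 6.004 mol
n(L) via (ii) = (1/2)×4.013 = 2.007 mol
total n(L) = 6.004 + 2.007 = 8.011 mol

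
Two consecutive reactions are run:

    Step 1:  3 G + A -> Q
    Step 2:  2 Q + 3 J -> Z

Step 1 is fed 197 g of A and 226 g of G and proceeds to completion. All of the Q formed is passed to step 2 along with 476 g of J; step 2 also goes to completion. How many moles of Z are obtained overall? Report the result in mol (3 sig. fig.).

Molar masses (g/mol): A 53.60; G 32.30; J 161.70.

0.981 mol

Step 1:
n(A) = 197.0 / 53.60 = 3.675 mol
n(G) = 226.0 / 32.30 = 6.997 mol
n/ν for A = 3.675/1 = 3.675
n/ν for G = 6.997/3 = 2.332
Smallest n/ν is G → limiting reagent.
n(Q) produced = (1/3) × 6.997 = 2.332 mol
Step 2:
n(Q) available = 2.332 mol
n(J) = 476.0 / 161.70 = 2.944 mol
n/ν for Q = 2.332/2 = 1.166
n/ν for J = 2.944/3 = 0.9813
Smallest n/ν is J → limiting reagent.
n(Z) = (1/3) × 2.944 = 0.9813 mol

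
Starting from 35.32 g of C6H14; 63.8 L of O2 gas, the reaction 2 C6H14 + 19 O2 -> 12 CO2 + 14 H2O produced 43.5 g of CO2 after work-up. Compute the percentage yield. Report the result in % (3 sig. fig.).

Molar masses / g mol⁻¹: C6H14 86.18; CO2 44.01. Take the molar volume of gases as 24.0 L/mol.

58.9 %

n(C6H14) = 35.32 / 86.18 = 0.4098 mol
n(O2) = 63.80 / 24.0 = 2.658 mol
n/ν → C6H14: 0.2049, O2: 0.1399; O2 is limiting.
theoretical n(CO2) = (12/19) × 2.658 = 1.679 mol → 73.89 g
% yield = 43.5 / 73.89 × 100 = 58.87 %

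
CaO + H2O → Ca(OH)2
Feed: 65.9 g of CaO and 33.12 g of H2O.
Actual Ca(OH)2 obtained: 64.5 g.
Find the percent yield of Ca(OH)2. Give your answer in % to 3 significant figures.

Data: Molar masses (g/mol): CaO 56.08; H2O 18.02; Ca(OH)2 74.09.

74.1 %

n(CaO) = 65.90 / 56.08 = 1.175 mol
n(H2O) = 33.12 / 18.02 = 1.838 mol
n/ν for CaO = 1.175/1 = 1.175
n/ν for H2O = 1.838/1 = 1.838
Smallest n/ν is CaO → limiting reagent.
theoretical n(Ca(OH)2) = (1/1) × 1.175 = 1.175 mol → 87.06 g
% yield = 64.5 / 87.06 × 100 = 74.09 %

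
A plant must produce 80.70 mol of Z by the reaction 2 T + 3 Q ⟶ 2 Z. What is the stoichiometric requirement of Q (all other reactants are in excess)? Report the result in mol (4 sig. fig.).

n(Z) = 80.70 mol
n(Q) = (3/2) × 80.70 = 121.1 mol

121.1 mol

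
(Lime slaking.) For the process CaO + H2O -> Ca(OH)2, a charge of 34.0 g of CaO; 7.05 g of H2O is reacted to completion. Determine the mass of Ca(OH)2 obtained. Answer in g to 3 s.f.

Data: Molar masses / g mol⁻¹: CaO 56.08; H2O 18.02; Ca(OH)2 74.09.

29.0 g

n(CaO) = 34.00 / 56.08 = 0.6063 mol
n(H2O) = 7.050 / 18.02 = 0.3912 mol
n/ν → CaO: 0.6063, H2O: 0.3912; H2O is limiting.
n(Ca(OH)2) = (1/1) × 0.3912 = 0.3912 mol
mass = 0.3912 × 74.09 = 28.98 g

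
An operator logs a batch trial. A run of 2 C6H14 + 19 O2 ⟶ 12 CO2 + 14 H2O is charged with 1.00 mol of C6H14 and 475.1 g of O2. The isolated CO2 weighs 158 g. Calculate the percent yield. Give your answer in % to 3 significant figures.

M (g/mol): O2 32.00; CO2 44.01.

n(C6H14) = 1.000 mol
n(O2) = 475.1 / 32.00 = 14.85 mol
n/ν for C6H14 = 1.000/2 = 0.5000
n/ν for O2 = 14.85/19 = 0.7816
Smallest n/ν is C6H14 → limiting reagent.
theoretical n(CO2) = (12/2) × 1.000 = 6.000 mol → 264.1 g
% yield = 158 / 264.1 × 100 = 59.83 %

59.8 %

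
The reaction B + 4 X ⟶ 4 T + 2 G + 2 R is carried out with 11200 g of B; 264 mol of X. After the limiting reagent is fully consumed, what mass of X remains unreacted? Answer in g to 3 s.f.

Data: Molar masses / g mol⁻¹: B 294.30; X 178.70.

n(B) = 11200 / 294.30 = 38.06 mol
n(X) = 264.0 mol
n/ν for B = 38.06/1 = 38.06
n/ν for X = 264.0/4 = 66.00
Smallest n/ν is B → limiting reagent.
X consumed = (4/1) × 38.06 = 152.2 mol
X remaining = 264.0 − 152.2 = 111.8 mol
mass = 111.8 × 178.70 = 19980 g

20000 g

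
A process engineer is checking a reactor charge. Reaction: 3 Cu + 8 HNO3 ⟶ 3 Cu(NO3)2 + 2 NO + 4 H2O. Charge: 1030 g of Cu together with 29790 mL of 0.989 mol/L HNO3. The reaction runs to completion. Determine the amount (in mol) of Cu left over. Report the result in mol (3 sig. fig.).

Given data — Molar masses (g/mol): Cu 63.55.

n(Cu) = 1030 / 63.55 = 16.21 mol
n(HNO3) = 0.989 × 29790/1000 = 29.46 mol
n/ν for Cu = 16.21/3 = 5.403
n/ν for HNO3 = 29.46/8 = 3.683
Smallest n/ν is HNO3 → limiting reagent.
Cu consumed = (3/8) × 29.46 = 11.05 mol
Cu remaining = 16.21 − 11.05 = 5.160 mol

5.16 mol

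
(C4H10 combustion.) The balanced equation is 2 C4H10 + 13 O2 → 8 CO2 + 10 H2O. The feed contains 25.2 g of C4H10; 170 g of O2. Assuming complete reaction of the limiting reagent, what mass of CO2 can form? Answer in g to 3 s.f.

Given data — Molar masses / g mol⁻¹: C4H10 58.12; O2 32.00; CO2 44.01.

n(C4H10) = 25.20 / 58.12 = 0.4336 mol
n(O2) = 170.0 / 32.00 = 5.313 mol
n/ν → C4H10: 0.2168, O2: 0.4087; C4H10 is limiting.
n(CO2) = (8/2) × 0.4336 = 1.734 mol
mass = 1.734 × 44.01 = 76.31 g

76.3 g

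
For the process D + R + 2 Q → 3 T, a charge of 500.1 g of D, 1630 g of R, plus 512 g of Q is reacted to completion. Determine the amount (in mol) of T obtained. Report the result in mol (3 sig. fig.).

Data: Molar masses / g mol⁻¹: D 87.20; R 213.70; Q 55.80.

n(D) = 500.1 / 87.20 = 5.735 mol
n(R) = 1630 / 213.70 = 7.628 mol
n(Q) = 512.0 / 55.80 = 9.176 mol
n/ν for D = 5.735/1 = 5.735
n/ν for R = 7.628/1 = 7.628
n/ν for Q = 9.176/2 = 4.588
Smallest n/ν is Q → limiting reagent.
n(T) = (3/2) × 9.176 = 13.76 mol

13.8 mol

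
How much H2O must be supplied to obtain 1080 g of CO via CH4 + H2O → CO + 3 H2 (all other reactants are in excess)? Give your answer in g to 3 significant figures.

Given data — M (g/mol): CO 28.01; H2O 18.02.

695 g

n(CO) = 1080 / 28.01 = 38.56 mol
n(H2O) = (1/1) × 38.56 = 38.56 mol
mass = 38.56 × 18.02 = 694.9 g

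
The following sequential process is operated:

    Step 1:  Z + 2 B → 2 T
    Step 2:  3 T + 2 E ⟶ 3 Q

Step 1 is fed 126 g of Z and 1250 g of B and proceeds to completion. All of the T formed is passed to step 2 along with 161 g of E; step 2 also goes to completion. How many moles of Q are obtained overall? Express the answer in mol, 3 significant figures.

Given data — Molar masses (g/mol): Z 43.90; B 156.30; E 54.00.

4.47 mol

Step 1:
n(Z) = 126.0 / 43.90 = 2.870 mol
n(B) = 1250 / 156.30 = 7.997 mol
n/ν → Z: 2.870, B: 3.999; Z is limiting.
n(T) produced = (2/1) × 2.870 = 5.740 mol
Step 2:
n(T) available = 5.740 mol
n(E) = 161.0 / 54.00 = 2.981 mol
n/ν → T: 1.913, E: 1.491; E is limiting.
n(Q) = (3/2) × 2.981 = 4.472 mol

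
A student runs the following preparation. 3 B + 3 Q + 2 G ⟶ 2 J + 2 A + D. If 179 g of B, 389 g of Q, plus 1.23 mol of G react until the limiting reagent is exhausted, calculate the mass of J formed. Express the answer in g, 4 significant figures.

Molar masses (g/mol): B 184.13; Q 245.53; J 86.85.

n(B) = 179.0 / 184.13 = 0.9721 mol
n(Q) = 389.0 / 245.53 = 1.584 mol
n(G) = 1.230 mol
n/ν → B: 0.3240, Q: 0.5280, G: 0.6150; B is limiting.
n(J) = (2/3) × 0.9721 = 0.6481 mol
mass = 0.6481 × 86.85 = 56.29 g

56.29 g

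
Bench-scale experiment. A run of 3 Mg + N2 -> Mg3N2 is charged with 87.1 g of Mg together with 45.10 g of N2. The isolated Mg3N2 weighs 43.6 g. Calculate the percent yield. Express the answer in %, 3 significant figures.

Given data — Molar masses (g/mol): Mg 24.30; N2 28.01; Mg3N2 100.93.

36.2 %

n(Mg) = 87.10 / 24.30 = 3.584 mol
n(N2) = 45.10 / 28.01 = 1.610 mol
n/ν → Mg: 1.195, N2: 1.610; Mg is limiting.
theoretical n(Mg3N2) = (1/3) × 3.584 = 1.195 mol → 120.6 g
% yield = 43.6 / 120.6 × 100 = 36.15 %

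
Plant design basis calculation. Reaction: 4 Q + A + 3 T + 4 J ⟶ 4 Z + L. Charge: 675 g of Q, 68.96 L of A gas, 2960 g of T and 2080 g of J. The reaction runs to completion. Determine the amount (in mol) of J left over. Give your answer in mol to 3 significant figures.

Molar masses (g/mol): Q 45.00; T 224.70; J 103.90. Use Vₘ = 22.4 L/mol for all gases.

7.70 mol

n(Q) = 675.0 / 45.00 = 15.00 mol
n(A) = 68.96 / 22.4 = 3.079 mol
n(T) = 2960 / 224.70 = 13.17 mol
n(J) = 2080 / 103.90 = 20.02 mol
n/ν → Q: 3.750, A: 3.079, T: 4.390, J: 5.005; A is limiting.
J consumed = (4/1) × 3.079 = 12.32 mol
J remaining = 20.02 − 12.32 = 7.700 mol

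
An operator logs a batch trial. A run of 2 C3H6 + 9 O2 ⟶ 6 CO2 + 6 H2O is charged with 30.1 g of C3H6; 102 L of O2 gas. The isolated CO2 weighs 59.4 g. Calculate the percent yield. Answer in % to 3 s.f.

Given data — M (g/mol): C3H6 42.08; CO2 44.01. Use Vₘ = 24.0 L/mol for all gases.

n(C3H6) = 30.10 / 42.08 = 0.7153 mol
n(O2) = 102.0 / 24.0 = 4.250 mol
n/ν for C3H6 = 0.7153/2 = 0.3577
n/ν for O2 = 4.250/9 = 0.4722
Smallest n/ν is C3H6 → limiting reagent.
theoretical n(CO2) = (6/2) × 0.7153 = 2.146 mol → 94.45 g
% yield = 59.4 / 94.45 × 100 = 62.89 %

62.9 %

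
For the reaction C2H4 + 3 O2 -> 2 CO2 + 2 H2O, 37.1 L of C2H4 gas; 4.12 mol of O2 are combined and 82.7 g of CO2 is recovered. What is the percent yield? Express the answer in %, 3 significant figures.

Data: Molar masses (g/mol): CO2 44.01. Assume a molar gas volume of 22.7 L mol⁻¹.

n(C2H4) = 37.10 / 22.7 = 1.634 mol
n(O2) = 4.120 mol
n/ν for C2H4 = 1.634/1 = 1.634
n/ν for O2 = 4.120/3 = 1.373
Smallest n/ν is O2 → limiting reagent.
theoretical n(CO2) = (2/3) × 4.120 = 2.747 mol → 120.9 g
% yield = 82.7 / 120.9 × 100 = 68.40 %

68.4 %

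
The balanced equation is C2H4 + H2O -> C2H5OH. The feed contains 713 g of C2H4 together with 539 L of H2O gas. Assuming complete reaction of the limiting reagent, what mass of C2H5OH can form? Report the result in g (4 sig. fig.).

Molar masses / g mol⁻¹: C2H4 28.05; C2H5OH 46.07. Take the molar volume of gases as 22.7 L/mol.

1094 g

n(C2H4) = 713.0 / 28.05 = 25.42 mol
n(H2O) = 539.0 / 22.7 = 23.74 mol
n/ν → C2H4: 25.42, H2O: 23.74; H2O is limiting.
n(C2H5OH) = (1/1) × 23.74 = 23.74 mol
mass = 23.74 × 46.07 = 1094 g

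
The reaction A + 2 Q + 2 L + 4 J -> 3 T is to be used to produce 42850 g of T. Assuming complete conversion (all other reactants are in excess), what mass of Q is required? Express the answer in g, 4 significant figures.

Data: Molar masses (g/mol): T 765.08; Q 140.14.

5233 g

n(T) = 42850 / 765.08 = 56.01 mol
n(Q) = (2/3) × 56.01 = 37.34 mol
mass = 37.34 × 140.14 = 5233 g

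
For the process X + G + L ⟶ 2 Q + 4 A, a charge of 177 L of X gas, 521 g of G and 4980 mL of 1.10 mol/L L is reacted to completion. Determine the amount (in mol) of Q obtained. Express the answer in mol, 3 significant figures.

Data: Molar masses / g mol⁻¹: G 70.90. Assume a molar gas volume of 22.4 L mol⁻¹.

11.0 mol

n(X) = 177.0 / 22.4 = 7.902 mol
n(G) = 521.0 / 70.90 = 7.348 mol
n(L) = 1.10 × 4980/1000 = 5.478 mol
n/ν for X = 7.902/1 = 7.902
n/ν for G = 7.348/1 = 7.348
n/ν for L = 5.478/1 = 5.478
Smallest n/ν is L → limiting reagent.
n(Q) = (2/1) × 5.478 = 10.96 mol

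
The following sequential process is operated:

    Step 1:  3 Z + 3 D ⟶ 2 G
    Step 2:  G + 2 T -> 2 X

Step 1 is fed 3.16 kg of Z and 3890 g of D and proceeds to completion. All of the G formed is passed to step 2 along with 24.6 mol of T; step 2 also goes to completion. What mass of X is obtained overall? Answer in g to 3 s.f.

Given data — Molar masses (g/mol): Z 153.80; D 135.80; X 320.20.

Step 1:
n(Z) = 3.160×1000 / 153.80 = 20.55 mol
n(D) = 3890 / 135.80 = 28.65 mol
n/ν for Z = 20.55/3 = 6.850
n/ν for D = 28.65/3 = 9.550
Smallest n/ν is Z → limiting reagent.
n(G) produced = (2/3) × 20.55 = 13.70 mol
Step 2:
n(G) available = 13.70 mol
n(T) = 24.60 mol
n/ν for G = 13.70/1 = 13.70
n/ν for T = 24.60/2 = 12.30
Smallest n/ν is T → limiting reagent.
n(X) = (2/2) × 24.60 = 24.60 mol
mass = 24.60 × 320.20 = 7877 g

7880 g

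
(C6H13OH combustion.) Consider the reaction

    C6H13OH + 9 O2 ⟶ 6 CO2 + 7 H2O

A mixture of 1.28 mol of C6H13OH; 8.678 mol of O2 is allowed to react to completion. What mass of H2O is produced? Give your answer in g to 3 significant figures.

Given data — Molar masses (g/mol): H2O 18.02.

122 g

n(C6H13OH) = 1.280 mol
n(O2) = 8.678 mol
n/ν → C6H13OH: 1.280, O2: 0.9642; O2 is limiting.
n(H2O) = (7/9) × 8.678 = 6.750 mol
mass = 6.750 × 18.02 = 121.6 g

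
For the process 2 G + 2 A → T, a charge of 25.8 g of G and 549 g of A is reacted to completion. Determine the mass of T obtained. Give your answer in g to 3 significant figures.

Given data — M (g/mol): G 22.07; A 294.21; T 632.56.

370 g

n(G) = 25.80 / 22.07 = 1.169 mol
n(A) = 549.0 / 294.21 = 1.866 mol
n/ν → G: 0.5845, A: 0.9330; G is limiting.
n(T) = (1/2) × 1.169 = 0.5845 mol
mass = 0.5845 × 632.56 = 369.7 g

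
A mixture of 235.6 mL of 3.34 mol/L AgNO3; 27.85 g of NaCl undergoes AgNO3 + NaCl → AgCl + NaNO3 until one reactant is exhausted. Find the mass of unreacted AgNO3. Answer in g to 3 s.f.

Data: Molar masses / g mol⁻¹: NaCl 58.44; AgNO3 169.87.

52.7 g

n(AgNO3) = 3.34 × 235.6/1000 = 0.7869 mol
n(NaCl) = 27.85 / 58.44 = 0.4766 mol
n/ν for AgNO3 = 0.7869/1 = 0.7869
n/ν for NaCl = 0.4766/1 = 0.4766
Smallest n/ν is NaCl → limiting reagent.
AgNO3 consumed = (1/1) × 0.4766 = 0.4766 mol
AgNO3 remaining = 0.7869 − 0.4766 = 0.3103 mol
mass = 0.3103 × 169.87 = 52.71 g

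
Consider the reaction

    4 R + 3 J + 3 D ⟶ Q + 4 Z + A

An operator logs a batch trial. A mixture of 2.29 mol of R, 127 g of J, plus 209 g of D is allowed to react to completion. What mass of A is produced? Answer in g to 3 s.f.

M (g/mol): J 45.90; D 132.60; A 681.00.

358 g

n(R) = 2.290 mol
n(J) = 127.0 / 45.90 = 2.767 mol
n(D) = 209.0 / 132.60 = 1.576 mol
n/ν → R: 0.5725, J: 0.9223, D: 0.5253; D is limiting.
n(A) = (1/3) × 1.576 = 0.5253 mol
mass = 0.5253 × 681.00 = 357.7 g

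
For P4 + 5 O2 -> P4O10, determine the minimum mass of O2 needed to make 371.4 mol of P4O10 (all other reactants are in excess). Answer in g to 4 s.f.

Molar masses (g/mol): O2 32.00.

59420 g

n(P4O10) = 371.4 mol
n(O2) = (5/1) × 371.4 = 1857 mol
mass = 1857 × 32.00 = 59420 g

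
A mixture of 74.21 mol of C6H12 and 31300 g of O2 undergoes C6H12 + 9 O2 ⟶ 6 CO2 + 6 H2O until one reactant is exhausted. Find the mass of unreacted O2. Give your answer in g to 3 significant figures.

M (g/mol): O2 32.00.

n(C6H12) = 74.21 mol
n(O2) = 31300 / 32.00 = 978.1 mol
n/ν for C6H12 = 74.21/1 = 74.21
n/ν for O2 = 978.1/9 = 108.7
Smallest n/ν is C6H12 → limiting reagent.
O2 consumed = (9/1) × 74.21 = 667.9 mol
O2 remaining = 978.1 − 667.9 = 310.2 mol
mass = 310.2 × 32.00 = 9926 g

9930 g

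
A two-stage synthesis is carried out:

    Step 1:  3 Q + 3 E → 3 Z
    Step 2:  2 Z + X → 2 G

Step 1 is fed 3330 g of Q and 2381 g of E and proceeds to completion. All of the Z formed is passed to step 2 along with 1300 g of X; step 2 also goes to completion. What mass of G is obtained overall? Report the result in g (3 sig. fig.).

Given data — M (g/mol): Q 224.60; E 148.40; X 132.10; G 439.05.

Step 1:
n(Q) = 3330 / 224.60 = 14.83 mol
n(E) = 2381 / 148.40 = 16.04 mol
n/ν for Q = 14.83/3 = 4.943
n/ν for E = 16.04/3 = 5.347
Smallest n/ν is Q → limiting reagent.
n(Z) produced = (3/3) × 14.83 = 14.83 mol
Step 2:
n(Z) available = 14.83 mol
n(X) = 1300 / 132.10 = 9.841 mol
n/ν for Z = 14.83/2 = 7.415
n/ν for X = 9.841/1 = 9.841
Smallest n/ν is Z → limiting reagent.
n(G) = (2/2) × 14.83 = 14.83 mol
mass = 14.83 × 439.05 = 6511 g

6510 g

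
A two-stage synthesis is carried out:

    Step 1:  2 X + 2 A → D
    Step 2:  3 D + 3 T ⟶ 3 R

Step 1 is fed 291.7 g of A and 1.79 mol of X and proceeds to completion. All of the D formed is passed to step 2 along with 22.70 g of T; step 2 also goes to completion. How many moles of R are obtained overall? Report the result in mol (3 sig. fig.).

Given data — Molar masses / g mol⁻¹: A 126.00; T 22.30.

0.895 mol

Step 1:
n(A) = 291.7 / 126.00 = 2.315 mol
n(X) = 1.790 mol
n/ν → A: 1.158, X: 0.8950; X is limiting.
n(D) produced = (1/2) × 1.790 = 0.8950 mol
Step 2:
n(D) available = 0.8950 mol
n(T) = 22.70 / 22.30 = 1.018 mol
n/ν → D: 0.2983, T: 0.3393; D is limiting.
n(R) = (3/3) × 0.8950 = 0.8950 mol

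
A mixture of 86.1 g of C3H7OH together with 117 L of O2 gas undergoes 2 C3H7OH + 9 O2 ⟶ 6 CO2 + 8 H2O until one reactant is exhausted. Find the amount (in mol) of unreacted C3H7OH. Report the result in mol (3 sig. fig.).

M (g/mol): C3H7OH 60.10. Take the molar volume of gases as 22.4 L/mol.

n(C3H7OH) = 86.10 / 60.10 = 1.433 mol
n(O2) = 117.0 / 22.4 = 5.223 mol
n/ν → C3H7OH: 0.7165, O2: 0.5803; O2 is limiting.
C3H7OH consumed = (2/9) × 5.223 = 1.161 mol
C3H7OH remaining = 1.433 − 1.161 = 0.2720 mol

0.272 mol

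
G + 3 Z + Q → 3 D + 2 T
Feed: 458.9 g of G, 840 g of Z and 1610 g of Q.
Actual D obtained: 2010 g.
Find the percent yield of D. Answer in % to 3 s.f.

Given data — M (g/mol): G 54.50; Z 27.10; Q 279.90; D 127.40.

91.4 %

n(G) = 458.9 / 54.50 = 8.420 mol
n(Z) = 840.0 / 27.10 = 31.00 mol
n(Q) = 1610 / 279.90 = 5.752 mol
n/ν for G = 8.420/1 = 8.420
n/ν for Z = 31.00/3 = 10.33
n/ν for Q = 5.752/1 = 5.752
Smallest n/ν is Q → limiting reagent.
theoretical n(D) = (3/1) × 5.752 = 17.26 mol → 2199 g
% yield = 2010 / 2199 × 100 = 91.41 %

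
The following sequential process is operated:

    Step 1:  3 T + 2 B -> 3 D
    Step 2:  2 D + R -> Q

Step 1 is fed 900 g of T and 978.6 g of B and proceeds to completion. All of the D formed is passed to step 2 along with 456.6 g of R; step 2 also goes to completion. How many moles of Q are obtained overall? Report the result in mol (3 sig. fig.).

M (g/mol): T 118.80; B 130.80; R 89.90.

3.79 mol

Step 1:
n(T) = 900.0 / 118.80 = 7.576 mol
n(B) = 978.6 / 130.80 = 7.482 mol
n/ν → T: 2.525, B: 3.741; T is limiting.
n(D) produced = (3/3) × 7.576 = 7.576 mol
Step 2:
n(D) available = 7.576 mol
n(R) = 456.6 / 89.90 = 5.079 mol
n/ν → D: 3.788, R: 5.079; D is limiting.
n(Q) = (1/2) × 7.576 = 3.788 mol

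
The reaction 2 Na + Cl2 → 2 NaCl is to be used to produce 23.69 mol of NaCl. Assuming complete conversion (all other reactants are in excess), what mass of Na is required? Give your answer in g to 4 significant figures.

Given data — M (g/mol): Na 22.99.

n(NaCl) = 23.69 mol
n(Na) = (2/2) × 23.69 = 23.69 mol
mass = 23.69 × 22.99 = 544.6 g

544.6 g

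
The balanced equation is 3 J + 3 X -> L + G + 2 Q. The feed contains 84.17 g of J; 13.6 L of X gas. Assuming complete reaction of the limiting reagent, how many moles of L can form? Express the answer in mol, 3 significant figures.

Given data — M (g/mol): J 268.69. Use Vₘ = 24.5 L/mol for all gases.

n(J) = 84.17 / 268.69 = 0.3133 mol
n(X) = 13.60 / 24.5 = 0.5551 mol
n/ν → J: 0.1044, X: 0.1850; J is limiting.
n(L) = (1/3) × 0.3133 = 0.1044 mol

0.104 mol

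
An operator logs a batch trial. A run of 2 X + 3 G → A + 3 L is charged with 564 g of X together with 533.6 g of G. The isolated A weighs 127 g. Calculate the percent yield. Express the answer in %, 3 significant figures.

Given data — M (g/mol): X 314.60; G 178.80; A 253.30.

55.9 %

n(X) = 564.0 / 314.60 = 1.793 mol
n(G) = 533.6 / 178.80 = 2.984 mol
n/ν for X = 1.793/2 = 0.8965
n/ν for G = 2.984/3 = 0.9947
Smallest n/ν is X → limiting reagent.
theoretical n(A) = (1/2) × 1.793 = 0.8965 mol → 227.1 g
% yield = 127 / 227.1 × 100 = 55.92 %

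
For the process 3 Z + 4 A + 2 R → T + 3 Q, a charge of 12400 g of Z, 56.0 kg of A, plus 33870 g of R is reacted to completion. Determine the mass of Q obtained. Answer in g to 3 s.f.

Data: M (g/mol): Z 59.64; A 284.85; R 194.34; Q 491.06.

72400 g

n(Z) = 12400 / 59.64 = 207.9 mol
n(A) = 56.00×1000 / 284.85 = 196.6 mol
n(R) = 33870 / 194.34 = 174.3 mol
n/ν → Z: 69.30, A: 49.15, R: 87.15; A is limiting.
n(Q) = (3/4) × 196.6 = 147.5 mol
mass = 147.5 × 491.06 = 72430 g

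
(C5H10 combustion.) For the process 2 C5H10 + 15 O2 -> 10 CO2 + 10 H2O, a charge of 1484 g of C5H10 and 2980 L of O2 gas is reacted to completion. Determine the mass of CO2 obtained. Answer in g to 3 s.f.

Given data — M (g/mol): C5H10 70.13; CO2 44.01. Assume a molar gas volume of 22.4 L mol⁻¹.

3900 g

n(C5H10) = 1484 / 70.13 = 21.16 mol
n(O2) = 2980 / 22.4 = 133.0 mol
n/ν → C5H10: 10.58, O2: 8.867; O2 is limiting.
n(CO2) = (10/15) × 133.0 = 88.67 mol
mass = 88.67 × 44.01 = 3902 g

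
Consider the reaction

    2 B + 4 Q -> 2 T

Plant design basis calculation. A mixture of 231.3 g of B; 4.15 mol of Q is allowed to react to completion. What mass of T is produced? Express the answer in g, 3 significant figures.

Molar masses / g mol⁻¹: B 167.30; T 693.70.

959 g

n(B) = 231.3 / 167.30 = 1.383 mol
n(Q) = 4.150 mol
n/ν → B: 0.6915, Q: 1.038; B is limiting.
n(T) = (2/2) × 1.383 = 1.383 mol
mass = 1.383 × 693.70 = 959.4 g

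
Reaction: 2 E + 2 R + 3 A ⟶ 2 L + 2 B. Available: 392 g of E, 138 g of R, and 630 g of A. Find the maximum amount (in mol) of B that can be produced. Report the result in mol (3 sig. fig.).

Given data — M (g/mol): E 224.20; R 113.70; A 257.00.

1.21 mol

n(E) = 392.0 / 224.20 = 1.748 mol
n(R) = 138.0 / 113.70 = 1.214 mol
n(A) = 630.0 / 257.00 = 2.451 mol
n/ν for E = 1.748/2 = 0.8740
n/ν for R = 1.214/2 = 0.6070
n/ν for A = 2.451/3 = 0.8170
Smallest n/ν is R → limiting reagent.
n(B) = (2/2) × 1.214 = 1.214 mol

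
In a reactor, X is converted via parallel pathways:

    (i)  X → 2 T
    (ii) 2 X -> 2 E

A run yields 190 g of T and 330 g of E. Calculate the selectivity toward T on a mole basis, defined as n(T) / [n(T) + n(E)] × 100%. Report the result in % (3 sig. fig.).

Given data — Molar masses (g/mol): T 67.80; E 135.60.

53.5 %

n(T) = 190 / 67.80 = 2.802 mol
n(E) = 330 / 135.60 = 2.434 mol
selectivity = 2.802/(2.802+2.434) × 100 = 53.51 %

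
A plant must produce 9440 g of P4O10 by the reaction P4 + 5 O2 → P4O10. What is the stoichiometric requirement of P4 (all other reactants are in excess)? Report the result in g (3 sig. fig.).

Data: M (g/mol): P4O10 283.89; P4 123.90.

4120 g

n(P4O10) = 9440 / 283.89 = 33.25 mol
n(P4) = (1/1) × 33.25 = 33.25 mol
mass = 33.25 × 123.90 = 4120 g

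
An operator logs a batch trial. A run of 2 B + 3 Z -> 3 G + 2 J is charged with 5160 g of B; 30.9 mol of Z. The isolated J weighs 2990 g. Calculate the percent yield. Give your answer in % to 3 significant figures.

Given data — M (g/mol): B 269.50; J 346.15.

n(B) = 5160 / 269.50 = 19.15 mol
n(Z) = 30.90 mol
n/ν for B = 19.15/2 = 9.575
n/ν for Z = 30.90/3 = 10.30
Smallest n/ν is B → limiting reagent.
theoretical n(J) = (2/2) × 19.15 = 19.15 mol → 6629 g
% yield = 2990 / 6629 × 100 = 45.10 %

45.1 %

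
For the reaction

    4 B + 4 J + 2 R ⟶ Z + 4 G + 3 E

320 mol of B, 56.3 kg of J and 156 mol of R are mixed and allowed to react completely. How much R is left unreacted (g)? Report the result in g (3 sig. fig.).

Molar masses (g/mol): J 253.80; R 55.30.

n(B) = 320.0 mol
n(J) = 56.30×1000 / 253.80 = 221.8 mol
n(R) = 156.0 mol
n/ν for B = 320.0/4 = 80.00
n/ν for J = 221.8/4 = 55.45
n/ν for R = 156.0/2 = 78.00
Smallest n/ν is J → limiting reagent.
R consumed = (2/4) × 221.8 = 110.9 mol
R remaining = 156.0 − 110.9 = 45.10 mol
mass = 45.10 × 55.30 = 2494 g

2490 g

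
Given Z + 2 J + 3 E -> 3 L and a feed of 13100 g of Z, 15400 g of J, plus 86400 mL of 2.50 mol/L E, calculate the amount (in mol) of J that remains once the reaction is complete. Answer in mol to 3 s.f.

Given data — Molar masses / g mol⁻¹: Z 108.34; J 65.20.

n(Z) = 13100 / 108.34 = 120.9 mol
n(J) = 15400 / 65.20 = 236.2 mol
n(E) = 2.50 × 86400/1000 = 216.0 mol
n/ν for Z = 120.9/1 = 120.9
n/ν for J = 236.2/2 = 118.1
n/ν for E = 216.0/3 = 72.00
Smallest n/ν is E → limiting reagent.
J consumed = (2/3) × 216.0 = 144.0 mol
J remaining = 236.2 − 144.0 = 92.20 mol

92.2 mol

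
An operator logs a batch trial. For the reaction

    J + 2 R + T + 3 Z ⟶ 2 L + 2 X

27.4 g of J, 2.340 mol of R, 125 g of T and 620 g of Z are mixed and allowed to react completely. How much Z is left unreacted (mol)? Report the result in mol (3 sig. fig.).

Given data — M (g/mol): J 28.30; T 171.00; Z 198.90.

0.924 mol

n(J) = 27.40 / 28.30 = 0.9682 mol
n(R) = 2.340 mol
n(T) = 125.0 / 171.00 = 0.7310 mol
n(Z) = 620.0 / 198.90 = 3.117 mol
n/ν for J = 0.9682/1 = 0.9682
n/ν for R = 2.340/2 = 1.170
n/ν for T = 0.7310/1 = 0.7310
n/ν for Z = 3.117/3 = 1.039
Smallest n/ν is T → limiting reagent.
Z consumed = (3/1) × 0.7310 = 2.193 mol
Z remaining = 3.117 − 2.193 = 0.9240 mol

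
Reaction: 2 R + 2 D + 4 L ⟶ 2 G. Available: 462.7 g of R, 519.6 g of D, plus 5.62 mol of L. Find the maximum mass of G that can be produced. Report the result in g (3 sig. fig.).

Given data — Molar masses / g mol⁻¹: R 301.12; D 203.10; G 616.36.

n(R) = 462.7 / 301.12 = 1.537 mol
n(D) = 519.6 / 203.10 = 2.558 mol
n(L) = 5.620 mol
n/ν for R = 1.537/2 = 0.7685
n/ν for D = 2.558/2 = 1.279
n/ν for L = 5.620/4 = 1.405
Smallest n/ν is R → limiting reagent.
n(G) = (2/2) × 1.537 = 1.537 mol
mass = 1.537 × 616.36 = 947.3 g

947 g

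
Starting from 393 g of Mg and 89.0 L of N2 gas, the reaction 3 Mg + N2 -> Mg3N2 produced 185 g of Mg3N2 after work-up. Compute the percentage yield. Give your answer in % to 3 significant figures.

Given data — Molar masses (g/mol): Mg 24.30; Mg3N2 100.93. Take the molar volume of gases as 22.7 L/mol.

n(Mg) = 393.0 / 24.30 = 16.17 mol
n(N2) = 89.00 / 22.7 = 3.921 mol
n/ν for Mg = 16.17/3 = 5.390
n/ν for N2 = 3.921/1 = 3.921
Smallest n/ν is N2 → limiting reagent.
theoretical n(Mg3N2) = (1/1) × 3.921 = 3.921 mol → 395.7 g
% yield = 185 / 395.7 × 100 = 46.75 %

46.8 %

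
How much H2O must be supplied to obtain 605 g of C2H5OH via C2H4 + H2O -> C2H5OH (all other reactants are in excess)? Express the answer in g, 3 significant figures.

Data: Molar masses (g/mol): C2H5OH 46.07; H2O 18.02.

237 g

n(C2H5OH) = 605 / 46.07 = 13.13 mol
n(H2O) = (1/1) × 13.13 = 13.13 mol
mass = 13.13 × 18.02 = 236.6 g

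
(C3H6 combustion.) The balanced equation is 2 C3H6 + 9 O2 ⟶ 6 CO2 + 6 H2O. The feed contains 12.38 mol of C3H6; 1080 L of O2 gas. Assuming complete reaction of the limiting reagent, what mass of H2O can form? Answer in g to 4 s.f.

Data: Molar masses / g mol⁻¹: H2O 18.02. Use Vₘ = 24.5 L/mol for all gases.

n(C3H6) = 12.38 mol
n(O2) = 1080 / 24.5 = 44.08 mol
n/ν for C3H6 = 12.38/2 = 6.190
n/ν for O2 = 44.08/9 = 4.898
Smallest n/ν is O2 → limiting reagent.
n(H2O) = (6/9) × 44.08 = 29.39 mol
mass = 29.39 × 18.02 = 529.6 g

529.6 g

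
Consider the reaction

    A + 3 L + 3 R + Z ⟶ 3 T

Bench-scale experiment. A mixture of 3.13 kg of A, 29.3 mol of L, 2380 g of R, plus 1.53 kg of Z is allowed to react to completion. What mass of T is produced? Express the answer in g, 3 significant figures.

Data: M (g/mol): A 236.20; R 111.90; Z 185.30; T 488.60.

n(A) = 3.130×1000 / 236.20 = 13.25 mol
n(L) = 29.30 mol
n(R) = 2380 / 111.90 = 21.27 mol
n(Z) = 1.530×1000 / 185.30 = 8.257 mol
n/ν for A = 13.25/1 = 13.25
n/ν for L = 29.30/3 = 9.767
n/ν for R = 21.27/3 = 7.090
n/ν for Z = 8.257/1 = 8.257
Smallest n/ν is R → limiting reagent.
n(T) = (3/3) × 21.27 = 21.27 mol
mass = 21.27 × 488.60 = 10390 g

10400 g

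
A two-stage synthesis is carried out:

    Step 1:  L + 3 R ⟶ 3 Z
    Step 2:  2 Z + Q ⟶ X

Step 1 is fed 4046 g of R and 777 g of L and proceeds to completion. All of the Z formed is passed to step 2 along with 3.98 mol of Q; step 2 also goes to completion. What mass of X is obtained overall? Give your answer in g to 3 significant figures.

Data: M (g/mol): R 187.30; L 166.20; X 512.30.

2040 g

Step 1:
n(R) = 4046 / 187.30 = 21.60 mol
n(L) = 777.0 / 166.20 = 4.675 mol
n/ν for R = 21.60/3 = 7.200
n/ν for L = 4.675/1 = 4.675
Smallest n/ν is L → limiting reagent.
n(Z) produced = (3/1) × 4.675 = 14.03 mol
Step 2:
n(Z) available = 14.03 mol
n(Q) = 3.980 mol
n/ν for Z = 14.03/2 = 7.015
n/ν for Q = 3.980/1 = 3.980
Smallest n/ν is Q → limiting reagent.
n(X) = (1/1) × 3.980 = 3.980 mol
mass = 3.980 × 512.30 = 2039 g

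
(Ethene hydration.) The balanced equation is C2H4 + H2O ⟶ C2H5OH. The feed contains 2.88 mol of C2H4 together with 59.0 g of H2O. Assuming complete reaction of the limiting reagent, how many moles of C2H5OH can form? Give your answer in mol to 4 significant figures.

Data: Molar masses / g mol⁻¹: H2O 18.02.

2.880 mol

n(C2H4) = 2.880 mol
n(H2O) = 59.00 / 18.02 = 3.274 mol
n/ν → C2H4: 2.880, H2O: 3.274; C2H4 is limiting.
n(C2H5OH) = (1/1) × 2.880 = 2.880 mol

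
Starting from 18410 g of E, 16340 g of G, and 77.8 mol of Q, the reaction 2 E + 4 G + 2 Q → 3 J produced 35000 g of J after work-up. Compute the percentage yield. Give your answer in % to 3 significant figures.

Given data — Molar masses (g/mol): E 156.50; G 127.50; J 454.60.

80.1 %

n(E) = 18410 / 156.50 = 117.6 mol
n(G) = 16340 / 127.50 = 128.2 mol
n(Q) = 77.80 mol
n/ν for E = 117.6/2 = 58.80
n/ν for G = 128.2/4 = 32.05
n/ν for Q = 77.80/2 = 38.90
Smallest n/ν is G → limiting reagent.
theoretical n(J) = (3/4) × 128.2 = 96.15 mol → 43710 g
% yield = 35000 / 43710 × 100 = 80.07 %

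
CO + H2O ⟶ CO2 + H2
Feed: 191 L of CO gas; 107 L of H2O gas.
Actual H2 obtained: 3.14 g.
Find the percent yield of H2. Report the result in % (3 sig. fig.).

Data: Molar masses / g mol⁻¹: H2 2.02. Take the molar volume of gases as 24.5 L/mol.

n(CO) = 191.0 / 24.5 = 7.796 mol
n(H2O) = 107.0 / 24.5 = 4.367 mol
n/ν for CO = 7.796/1 = 7.796
n/ν for H2O = 4.367/1 = 4.367
Smallest n/ν is H2O → limiting reagent.
theoretical n(H2) = (1/1) × 4.367 = 4.367 mol → 8.821 g
% yield = 3.14 / 8.821 × 100 = 35.60 %

35.6 %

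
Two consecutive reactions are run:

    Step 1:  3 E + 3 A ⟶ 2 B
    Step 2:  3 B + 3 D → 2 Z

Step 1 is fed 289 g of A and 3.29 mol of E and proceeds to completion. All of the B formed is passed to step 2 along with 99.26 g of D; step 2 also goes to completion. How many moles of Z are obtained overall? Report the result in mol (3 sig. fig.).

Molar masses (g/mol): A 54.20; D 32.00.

1.46 mol

Step 1:
n(A) = 289.0 / 54.20 = 5.332 mol
n(E) = 3.290 mol
n/ν → A: 1.777, E: 1.097; E is limiting.
n(B) produced = (2/3) × 3.290 = 2.193 mol
Step 2:
n(B) available = 2.193 mol
n(D) = 99.26 / 32.00 = 3.102 mol
n/ν → B: 0.7310, D: 1.034; B is limiting.
n(Z) = (2/3) × 2.193 = 1.462 mol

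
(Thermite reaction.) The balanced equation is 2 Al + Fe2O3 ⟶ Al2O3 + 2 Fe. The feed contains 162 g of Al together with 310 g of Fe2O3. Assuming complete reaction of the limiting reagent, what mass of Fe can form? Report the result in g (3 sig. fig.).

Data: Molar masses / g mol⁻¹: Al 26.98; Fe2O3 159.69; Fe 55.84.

n(Al) = 162.0 / 26.98 = 6.004 mol
n(Fe2O3) = 310.0 / 159.69 = 1.941 mol
n/ν for Al = 6.004/2 = 3.002
n/ν for Fe2O3 = 1.941/1 = 1.941
Smallest n/ν is Fe2O3 → limiting reagent.
n(Fe) = (2/1) × 1.941 = 3.882 mol
mass = 3.882 × 55.84 = 216.8 g

217 g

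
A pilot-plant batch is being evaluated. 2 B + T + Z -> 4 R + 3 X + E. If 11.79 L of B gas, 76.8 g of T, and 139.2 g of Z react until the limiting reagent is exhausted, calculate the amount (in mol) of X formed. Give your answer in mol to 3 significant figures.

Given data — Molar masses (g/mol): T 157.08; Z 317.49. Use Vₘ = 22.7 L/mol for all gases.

0.779 mol

n(B) = 11.79 / 22.7 = 0.5194 mol
n(T) = 76.80 / 157.08 = 0.4889 mol
n(Z) = 139.2 / 317.49 = 0.4384 mol
n/ν for B = 0.5194/2 = 0.2597
n/ν for T = 0.4889/1 = 0.4889
n/ν for Z = 0.4384/1 = 0.4384
Smallest n/ν is B → limiting reagent.
n(X) = (3/2) × 0.5194 = 0.7791 mol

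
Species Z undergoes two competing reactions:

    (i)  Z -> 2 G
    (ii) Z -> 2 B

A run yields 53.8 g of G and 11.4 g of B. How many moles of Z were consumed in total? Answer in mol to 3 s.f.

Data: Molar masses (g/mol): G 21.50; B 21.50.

n(G) = 53.8 / 21.50 = 2.502 mol
n(B) = 11.4 / 21.50 = 0.5302 mol
n(Z) via (i) = (1/2)×2.502 = 1.251 mol
n(Z) via (ii) = (1/2)×0.5302 = 0.2651 mol
total n(Z) = 1.251 + 0.2651 = 1.516 mol

1.52 mol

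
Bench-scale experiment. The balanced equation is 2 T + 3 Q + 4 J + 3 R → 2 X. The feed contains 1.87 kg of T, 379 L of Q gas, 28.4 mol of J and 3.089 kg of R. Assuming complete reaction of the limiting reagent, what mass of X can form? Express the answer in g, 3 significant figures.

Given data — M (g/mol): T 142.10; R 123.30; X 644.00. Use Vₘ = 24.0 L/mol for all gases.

n(T) = 1.870×1000 / 142.10 = 13.16 mol
n(Q) = 379.0 / 24.0 = 15.79 mol
n(J) = 28.40 mol
n(R) = 3.089×1000 / 123.30 = 25.05 mol
n/ν → T: 6.580, Q: 5.263, J: 7.100, R: 8.350; Q is limiting.
n(X) = (2/3) × 15.79 = 10.53 mol
mass = 10.53 × 644.00 = 6781 g

6780 g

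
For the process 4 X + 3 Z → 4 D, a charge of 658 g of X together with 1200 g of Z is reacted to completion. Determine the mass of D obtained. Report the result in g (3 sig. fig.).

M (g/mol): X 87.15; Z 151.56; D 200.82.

n(X) = 658.0 / 87.15 = 7.550 mol
n(Z) = 1200 / 151.56 = 7.918 mol
n/ν → X: 1.888, Z: 2.639; X is limiting.
n(D) = (4/4) × 7.550 = 7.550 mol
mass = 7.550 × 200.82 = 1516 g

1520 g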